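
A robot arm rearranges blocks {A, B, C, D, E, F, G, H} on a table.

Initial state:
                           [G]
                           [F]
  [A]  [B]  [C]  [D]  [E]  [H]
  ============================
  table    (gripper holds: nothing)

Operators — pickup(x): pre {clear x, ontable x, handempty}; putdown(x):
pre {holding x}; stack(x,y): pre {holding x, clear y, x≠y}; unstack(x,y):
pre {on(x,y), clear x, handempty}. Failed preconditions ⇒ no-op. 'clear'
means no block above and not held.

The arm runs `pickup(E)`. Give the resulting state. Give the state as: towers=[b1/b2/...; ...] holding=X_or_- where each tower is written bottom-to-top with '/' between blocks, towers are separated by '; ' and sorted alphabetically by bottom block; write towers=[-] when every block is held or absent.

towers=[A; B; C; D; H/F/G] holding=E

before: towers=[A; B; C; D; E; H/F/G] holding=-
pre[pickup(E)]: clear(E) yes, ontable(E) yes, handempty yes
all met → apply pickup(E)
after:  towers=[A; B; C; D; H/F/G] holding=E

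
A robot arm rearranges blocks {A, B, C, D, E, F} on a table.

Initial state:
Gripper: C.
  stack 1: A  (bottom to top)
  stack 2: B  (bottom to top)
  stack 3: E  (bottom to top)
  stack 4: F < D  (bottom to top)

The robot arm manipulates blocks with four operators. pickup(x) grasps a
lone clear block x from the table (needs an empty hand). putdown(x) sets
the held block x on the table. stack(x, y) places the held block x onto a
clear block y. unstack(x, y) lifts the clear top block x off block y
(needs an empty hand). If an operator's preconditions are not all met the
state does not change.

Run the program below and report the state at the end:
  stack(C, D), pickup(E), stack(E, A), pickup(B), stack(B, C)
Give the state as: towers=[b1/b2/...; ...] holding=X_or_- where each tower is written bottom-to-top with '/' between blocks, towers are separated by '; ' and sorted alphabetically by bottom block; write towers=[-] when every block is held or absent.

towers=[A/E; F/D/C/B] holding=-

step 1 (stack(C, D)): towers=[A; B; E; F/D/C] holding=-
step 2 (pickup(E)): towers=[A; B; F/D/C] holding=E
step 3 (stack(E, A)): towers=[A/E; B; F/D/C] holding=-
step 4 (pickup(B)): towers=[A/E; F/D/C] holding=B
step 5 (stack(B, C)): towers=[A/E; F/D/C/B] holding=-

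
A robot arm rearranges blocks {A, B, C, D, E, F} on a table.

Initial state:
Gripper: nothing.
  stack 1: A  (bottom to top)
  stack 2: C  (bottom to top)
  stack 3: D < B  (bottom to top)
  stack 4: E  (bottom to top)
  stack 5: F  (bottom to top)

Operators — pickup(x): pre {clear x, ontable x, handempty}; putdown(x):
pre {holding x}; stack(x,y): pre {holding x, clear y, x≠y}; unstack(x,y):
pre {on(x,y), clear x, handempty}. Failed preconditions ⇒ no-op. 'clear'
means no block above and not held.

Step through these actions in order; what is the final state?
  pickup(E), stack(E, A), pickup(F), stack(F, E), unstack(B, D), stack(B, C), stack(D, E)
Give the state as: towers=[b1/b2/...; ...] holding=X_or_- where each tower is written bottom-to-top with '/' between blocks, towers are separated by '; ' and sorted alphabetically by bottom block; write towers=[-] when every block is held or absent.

towers=[A/E/F; C/B; D] holding=-

step 1 (pickup(E)): towers=[A; C; D/B; F] holding=E
step 2 (stack(E, A)): towers=[A/E; C; D/B; F] holding=-
step 3 (pickup(F)): towers=[A/E; C; D/B] holding=F
step 4 (stack(F, E)): towers=[A/E/F; C; D/B] holding=-
step 5 (unstack(B, D)): towers=[A/E/F; C; D] holding=B
step 6 (stack(B, C)): towers=[A/E/F; C/B; D] holding=-
step 7 (stack(D, E)) [no-op]: towers=[A/E/F; C/B; D] holding=-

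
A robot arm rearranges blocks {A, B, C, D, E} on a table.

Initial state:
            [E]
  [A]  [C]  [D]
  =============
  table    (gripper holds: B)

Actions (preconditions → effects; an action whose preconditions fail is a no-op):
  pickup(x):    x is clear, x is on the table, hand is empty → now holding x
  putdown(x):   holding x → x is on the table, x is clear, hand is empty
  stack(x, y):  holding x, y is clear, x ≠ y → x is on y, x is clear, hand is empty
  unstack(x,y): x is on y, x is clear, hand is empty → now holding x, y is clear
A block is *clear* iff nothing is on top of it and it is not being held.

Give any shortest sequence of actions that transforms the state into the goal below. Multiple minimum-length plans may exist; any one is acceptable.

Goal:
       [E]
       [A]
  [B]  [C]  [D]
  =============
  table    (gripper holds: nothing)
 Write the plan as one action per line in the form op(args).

putdown(B)
pickup(A)
stack(A, C)
unstack(E, D)
stack(E, A)

step 1 (putdown(B)): towers=[A; B; C; D/E] holding=-
step 2 (pickup(A)): towers=[B; C; D/E] holding=A
step 3 (stack(A, C)): towers=[B; C/A; D/E] holding=-
step 4 (unstack(E, D)): towers=[B; C/A; D] holding=E
step 5 (stack(E, A)): towers=[B; C/A/E; D] holding=-
goal check: towers=[B; C/A/E; D] holding=- — reached (length 5, optimal by BFS)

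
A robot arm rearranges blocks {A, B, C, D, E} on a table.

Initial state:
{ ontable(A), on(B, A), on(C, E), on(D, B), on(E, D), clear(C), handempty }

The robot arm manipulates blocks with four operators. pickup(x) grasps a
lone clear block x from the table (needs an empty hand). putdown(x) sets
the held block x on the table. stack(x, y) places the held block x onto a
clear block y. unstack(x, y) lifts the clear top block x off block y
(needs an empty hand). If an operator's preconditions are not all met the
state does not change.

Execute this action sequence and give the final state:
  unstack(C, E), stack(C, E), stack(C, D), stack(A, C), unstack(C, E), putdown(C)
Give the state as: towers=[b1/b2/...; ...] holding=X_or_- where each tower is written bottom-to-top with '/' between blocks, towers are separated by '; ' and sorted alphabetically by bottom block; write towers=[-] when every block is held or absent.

towers=[A/B/D/E; C] holding=-

step 1 (unstack(C, E)): towers=[A/B/D/E] holding=C
step 2 (stack(C, E)): towers=[A/B/D/E/C] holding=-
step 3 (stack(C, D)) [no-op]: towers=[A/B/D/E/C] holding=-
step 4 (stack(A, C)) [no-op]: towers=[A/B/D/E/C] holding=-
step 5 (unstack(C, E)): towers=[A/B/D/E] holding=C
step 6 (putdown(C)): towers=[A/B/D/E; C] holding=-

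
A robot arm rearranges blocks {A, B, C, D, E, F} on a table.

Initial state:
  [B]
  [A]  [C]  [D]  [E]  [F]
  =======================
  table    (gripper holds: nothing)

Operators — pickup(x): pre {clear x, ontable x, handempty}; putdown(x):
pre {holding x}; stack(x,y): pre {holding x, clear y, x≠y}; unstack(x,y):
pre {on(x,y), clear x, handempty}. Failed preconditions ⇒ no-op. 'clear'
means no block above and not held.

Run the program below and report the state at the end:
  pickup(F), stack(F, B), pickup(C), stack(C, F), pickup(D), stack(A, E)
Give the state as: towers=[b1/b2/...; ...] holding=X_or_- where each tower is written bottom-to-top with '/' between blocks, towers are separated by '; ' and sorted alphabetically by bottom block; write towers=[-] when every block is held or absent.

towers=[A/B/F/C; E] holding=D

step 1 (pickup(F)): towers=[A/B; C; D; E] holding=F
step 2 (stack(F, B)): towers=[A/B/F; C; D; E] holding=-
step 3 (pickup(C)): towers=[A/B/F; D; E] holding=C
step 4 (stack(C, F)): towers=[A/B/F/C; D; E] holding=-
step 5 (pickup(D)): towers=[A/B/F/C; E] holding=D
step 6 (stack(A, E)) [no-op]: towers=[A/B/F/C; E] holding=D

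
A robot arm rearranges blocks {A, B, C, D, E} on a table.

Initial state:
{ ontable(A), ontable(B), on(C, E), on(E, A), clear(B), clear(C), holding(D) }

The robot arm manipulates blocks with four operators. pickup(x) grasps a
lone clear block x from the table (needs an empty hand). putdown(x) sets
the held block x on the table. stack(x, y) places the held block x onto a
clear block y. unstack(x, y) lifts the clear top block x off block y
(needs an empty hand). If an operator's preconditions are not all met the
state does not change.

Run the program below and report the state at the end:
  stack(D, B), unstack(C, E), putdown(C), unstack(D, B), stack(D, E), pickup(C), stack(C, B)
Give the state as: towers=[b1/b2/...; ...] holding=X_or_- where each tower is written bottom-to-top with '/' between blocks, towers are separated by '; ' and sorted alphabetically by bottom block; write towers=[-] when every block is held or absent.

towers=[A/E/D; B/C] holding=-

step 1 (stack(D, B)): towers=[A/E/C; B/D] holding=-
step 2 (unstack(C, E)): towers=[A/E; B/D] holding=C
step 3 (putdown(C)): towers=[A/E; B/D; C] holding=-
step 4 (unstack(D, B)): towers=[A/E; B; C] holding=D
step 5 (stack(D, E)): towers=[A/E/D; B; C] holding=-
step 6 (pickup(C)): towers=[A/E/D; B] holding=C
step 7 (stack(C, B)): towers=[A/E/D; B/C] holding=-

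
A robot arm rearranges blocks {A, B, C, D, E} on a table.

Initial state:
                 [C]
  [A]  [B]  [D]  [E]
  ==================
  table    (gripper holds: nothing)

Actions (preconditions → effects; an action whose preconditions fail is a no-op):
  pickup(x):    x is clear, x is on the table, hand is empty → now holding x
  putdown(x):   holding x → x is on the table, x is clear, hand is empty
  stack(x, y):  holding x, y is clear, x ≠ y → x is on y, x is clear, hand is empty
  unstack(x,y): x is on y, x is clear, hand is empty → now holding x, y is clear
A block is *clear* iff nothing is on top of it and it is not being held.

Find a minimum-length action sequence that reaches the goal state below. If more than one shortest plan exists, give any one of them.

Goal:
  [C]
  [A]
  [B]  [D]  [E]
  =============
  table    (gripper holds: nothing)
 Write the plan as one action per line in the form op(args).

pickup(A)
stack(A, B)
unstack(C, E)
stack(C, A)

step 1 (pickup(A)): towers=[B; D; E/C] holding=A
step 2 (stack(A, B)): towers=[B/A; D; E/C] holding=-
step 3 (unstack(C, E)): towers=[B/A; D; E] holding=C
step 4 (stack(C, A)): towers=[B/A/C; D; E] holding=-
goal check: towers=[B/A/C; D; E] holding=- — reached (length 4, optimal by BFS)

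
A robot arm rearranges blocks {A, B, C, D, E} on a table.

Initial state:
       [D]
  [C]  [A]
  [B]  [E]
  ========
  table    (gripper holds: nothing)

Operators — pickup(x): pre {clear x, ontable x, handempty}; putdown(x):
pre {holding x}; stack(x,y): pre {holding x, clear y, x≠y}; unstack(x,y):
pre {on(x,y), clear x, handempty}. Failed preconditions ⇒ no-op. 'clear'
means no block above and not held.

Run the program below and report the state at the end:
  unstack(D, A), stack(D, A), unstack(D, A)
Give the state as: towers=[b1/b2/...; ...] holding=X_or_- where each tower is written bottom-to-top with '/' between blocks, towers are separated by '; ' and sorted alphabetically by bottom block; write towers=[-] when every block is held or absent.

towers=[B/C; E/A] holding=D

step 1 (unstack(D, A)): towers=[B/C; E/A] holding=D
step 2 (stack(D, A)): towers=[B/C; E/A/D] holding=-
step 3 (unstack(D, A)): towers=[B/C; E/A] holding=D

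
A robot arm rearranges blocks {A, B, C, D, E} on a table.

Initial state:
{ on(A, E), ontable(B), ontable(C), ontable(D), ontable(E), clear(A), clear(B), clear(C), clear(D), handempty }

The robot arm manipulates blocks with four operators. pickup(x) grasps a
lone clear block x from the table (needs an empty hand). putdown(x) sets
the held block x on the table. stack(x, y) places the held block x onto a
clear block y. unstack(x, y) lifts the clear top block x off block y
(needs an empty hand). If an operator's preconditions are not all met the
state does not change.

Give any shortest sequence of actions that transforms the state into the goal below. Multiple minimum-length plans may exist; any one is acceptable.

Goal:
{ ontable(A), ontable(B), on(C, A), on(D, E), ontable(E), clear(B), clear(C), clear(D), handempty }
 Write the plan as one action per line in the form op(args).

step 1 (unstack(A, E)): towers=[B; C; D; E] holding=A
step 2 (putdown(A)): towers=[A; B; C; D; E] holding=-
step 3 (pickup(D)): towers=[A; B; C; E] holding=D
step 4 (stack(D, E)): towers=[A; B; C; E/D] holding=-
step 5 (pickup(C)): towers=[A; B; E/D] holding=C
step 6 (stack(C, A)): towers=[A/C; B; E/D] holding=-
goal check: towers=[A/C; B; E/D] holding=- — reached (length 6, optimal by BFS)

unstack(A, E)
putdown(A)
pickup(D)
stack(D, E)
pickup(C)
stack(C, A)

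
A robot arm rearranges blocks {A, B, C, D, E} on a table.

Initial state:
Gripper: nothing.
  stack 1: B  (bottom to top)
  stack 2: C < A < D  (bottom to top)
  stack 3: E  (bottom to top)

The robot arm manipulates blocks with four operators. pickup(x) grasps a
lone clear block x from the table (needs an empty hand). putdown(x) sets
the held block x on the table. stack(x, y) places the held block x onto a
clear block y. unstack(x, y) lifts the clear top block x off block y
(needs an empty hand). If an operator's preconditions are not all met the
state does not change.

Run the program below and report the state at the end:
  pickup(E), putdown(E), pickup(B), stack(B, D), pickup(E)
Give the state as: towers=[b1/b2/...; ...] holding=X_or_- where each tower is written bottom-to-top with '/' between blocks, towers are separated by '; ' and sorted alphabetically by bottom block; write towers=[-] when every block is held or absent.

step 1 (pickup(E)): towers=[B; C/A/D] holding=E
step 2 (putdown(E)): towers=[B; C/A/D; E] holding=-
step 3 (pickup(B)): towers=[C/A/D; E] holding=B
step 4 (stack(B, D)): towers=[C/A/D/B; E] holding=-
step 5 (pickup(E)): towers=[C/A/D/B] holding=E

towers=[C/A/D/B] holding=E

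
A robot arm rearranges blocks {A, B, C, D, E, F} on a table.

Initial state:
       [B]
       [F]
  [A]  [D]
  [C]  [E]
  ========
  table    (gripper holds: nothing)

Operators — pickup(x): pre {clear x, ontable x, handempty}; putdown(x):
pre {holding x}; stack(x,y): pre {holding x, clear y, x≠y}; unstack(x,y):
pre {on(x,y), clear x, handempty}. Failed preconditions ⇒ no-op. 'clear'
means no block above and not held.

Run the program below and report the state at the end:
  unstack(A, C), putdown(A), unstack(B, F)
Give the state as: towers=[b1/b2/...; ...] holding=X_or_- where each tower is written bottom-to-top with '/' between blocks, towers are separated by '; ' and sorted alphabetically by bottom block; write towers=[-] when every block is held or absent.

towers=[A; C; E/D/F] holding=B

step 1 (unstack(A, C)): towers=[C; E/D/F/B] holding=A
step 2 (putdown(A)): towers=[A; C; E/D/F/B] holding=-
step 3 (unstack(B, F)): towers=[A; C; E/D/F] holding=B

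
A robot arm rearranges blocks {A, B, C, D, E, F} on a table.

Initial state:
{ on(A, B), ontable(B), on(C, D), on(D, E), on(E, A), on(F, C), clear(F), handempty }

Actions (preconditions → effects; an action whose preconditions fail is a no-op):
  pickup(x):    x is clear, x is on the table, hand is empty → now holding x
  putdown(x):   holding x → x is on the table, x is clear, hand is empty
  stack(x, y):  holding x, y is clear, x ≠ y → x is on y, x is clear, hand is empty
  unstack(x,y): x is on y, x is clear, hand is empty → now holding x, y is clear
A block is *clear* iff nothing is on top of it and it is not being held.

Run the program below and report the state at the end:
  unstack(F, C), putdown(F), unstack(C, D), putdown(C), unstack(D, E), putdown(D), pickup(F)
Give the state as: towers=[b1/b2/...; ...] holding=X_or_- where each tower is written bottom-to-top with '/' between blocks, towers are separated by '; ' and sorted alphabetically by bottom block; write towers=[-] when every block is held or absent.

towers=[B/A/E; C; D] holding=F

step 1 (unstack(F, C)): towers=[B/A/E/D/C] holding=F
step 2 (putdown(F)): towers=[B/A/E/D/C; F] holding=-
step 3 (unstack(C, D)): towers=[B/A/E/D; F] holding=C
step 4 (putdown(C)): towers=[B/A/E/D; C; F] holding=-
step 5 (unstack(D, E)): towers=[B/A/E; C; F] holding=D
step 6 (putdown(D)): towers=[B/A/E; C; D; F] holding=-
step 7 (pickup(F)): towers=[B/A/E; C; D] holding=F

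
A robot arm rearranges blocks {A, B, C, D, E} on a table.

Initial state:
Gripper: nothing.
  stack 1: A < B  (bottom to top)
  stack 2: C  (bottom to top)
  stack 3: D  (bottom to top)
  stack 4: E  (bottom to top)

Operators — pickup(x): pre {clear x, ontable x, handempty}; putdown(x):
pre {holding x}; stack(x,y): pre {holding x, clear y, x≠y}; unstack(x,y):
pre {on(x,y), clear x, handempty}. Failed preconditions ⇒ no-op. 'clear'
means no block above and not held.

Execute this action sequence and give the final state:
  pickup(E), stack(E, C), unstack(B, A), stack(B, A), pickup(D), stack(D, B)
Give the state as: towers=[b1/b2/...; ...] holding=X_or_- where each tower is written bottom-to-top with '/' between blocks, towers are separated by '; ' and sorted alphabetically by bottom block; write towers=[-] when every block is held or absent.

towers=[A/B/D; C/E] holding=-

step 1 (pickup(E)): towers=[A/B; C; D] holding=E
step 2 (stack(E, C)): towers=[A/B; C/E; D] holding=-
step 3 (unstack(B, A)): towers=[A; C/E; D] holding=B
step 4 (stack(B, A)): towers=[A/B; C/E; D] holding=-
step 5 (pickup(D)): towers=[A/B; C/E] holding=D
step 6 (stack(D, B)): towers=[A/B/D; C/E] holding=-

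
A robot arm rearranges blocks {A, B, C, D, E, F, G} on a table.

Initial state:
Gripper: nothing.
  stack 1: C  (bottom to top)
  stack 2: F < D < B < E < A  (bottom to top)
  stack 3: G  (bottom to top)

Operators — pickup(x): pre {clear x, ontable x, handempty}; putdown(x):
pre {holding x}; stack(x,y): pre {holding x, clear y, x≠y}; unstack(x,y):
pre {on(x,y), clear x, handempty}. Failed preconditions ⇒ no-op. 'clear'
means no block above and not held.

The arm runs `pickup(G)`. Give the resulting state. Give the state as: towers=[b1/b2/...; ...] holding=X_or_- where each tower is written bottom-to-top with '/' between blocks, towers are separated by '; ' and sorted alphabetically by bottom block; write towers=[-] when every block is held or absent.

towers=[C; F/D/B/E/A] holding=G

before: towers=[C; F/D/B/E/A; G] holding=-
pre[pickup(G)]: clear(G) yes, ontable(G) yes, handempty yes
all met → apply pickup(G)
after:  towers=[C; F/D/B/E/A] holding=G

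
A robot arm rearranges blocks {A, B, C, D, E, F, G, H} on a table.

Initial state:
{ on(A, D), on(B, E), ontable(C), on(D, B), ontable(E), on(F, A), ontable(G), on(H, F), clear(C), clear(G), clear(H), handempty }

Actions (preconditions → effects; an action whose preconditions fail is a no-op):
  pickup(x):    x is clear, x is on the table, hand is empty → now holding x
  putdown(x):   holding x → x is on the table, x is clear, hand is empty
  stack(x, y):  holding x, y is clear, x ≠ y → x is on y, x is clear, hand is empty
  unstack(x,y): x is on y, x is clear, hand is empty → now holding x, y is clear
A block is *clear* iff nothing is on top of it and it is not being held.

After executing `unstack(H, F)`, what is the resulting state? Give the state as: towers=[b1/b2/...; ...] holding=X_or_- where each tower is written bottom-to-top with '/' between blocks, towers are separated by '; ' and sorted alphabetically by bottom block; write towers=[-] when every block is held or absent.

towers=[C; E/B/D/A/F; G] holding=H

before: towers=[C; E/B/D/A/F/H; G] holding=-
pre[unstack(H, F)]: on(H,F) ✓, clear(H) ✓, handempty ✓
all met → apply unstack(H, F)
after:  towers=[C; E/B/D/A/F; G] holding=H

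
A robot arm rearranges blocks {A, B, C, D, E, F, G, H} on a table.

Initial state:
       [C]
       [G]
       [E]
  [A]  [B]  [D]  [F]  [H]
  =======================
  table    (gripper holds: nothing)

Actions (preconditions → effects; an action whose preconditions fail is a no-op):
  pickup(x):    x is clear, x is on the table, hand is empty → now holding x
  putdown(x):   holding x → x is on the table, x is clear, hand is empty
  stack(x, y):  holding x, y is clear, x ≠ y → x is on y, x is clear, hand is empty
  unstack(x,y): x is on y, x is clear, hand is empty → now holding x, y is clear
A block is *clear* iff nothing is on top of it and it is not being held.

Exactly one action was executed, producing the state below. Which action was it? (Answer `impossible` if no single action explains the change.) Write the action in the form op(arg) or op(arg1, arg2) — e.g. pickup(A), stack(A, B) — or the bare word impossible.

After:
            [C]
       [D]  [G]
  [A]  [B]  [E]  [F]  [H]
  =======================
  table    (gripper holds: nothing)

impossible

target: towers=[A; B/D; E/G/C; F; H] holding=-
         pickup(A) → towers=[B/E/G/C; D; F; H] holding=A
         pickup(H) → towers=[A; B/E/G/C; D; F] holding=H
         pickup(F) → towers=[A; B/E/G/C; D; H] holding=F
         pickup(D) → towers=[A; B/E/G/C; F; H] holding=D
     unstack(C, G) → towers=[A; B/E/G; D; F; H] holding=C
none of the 5 applicable actions match → impossible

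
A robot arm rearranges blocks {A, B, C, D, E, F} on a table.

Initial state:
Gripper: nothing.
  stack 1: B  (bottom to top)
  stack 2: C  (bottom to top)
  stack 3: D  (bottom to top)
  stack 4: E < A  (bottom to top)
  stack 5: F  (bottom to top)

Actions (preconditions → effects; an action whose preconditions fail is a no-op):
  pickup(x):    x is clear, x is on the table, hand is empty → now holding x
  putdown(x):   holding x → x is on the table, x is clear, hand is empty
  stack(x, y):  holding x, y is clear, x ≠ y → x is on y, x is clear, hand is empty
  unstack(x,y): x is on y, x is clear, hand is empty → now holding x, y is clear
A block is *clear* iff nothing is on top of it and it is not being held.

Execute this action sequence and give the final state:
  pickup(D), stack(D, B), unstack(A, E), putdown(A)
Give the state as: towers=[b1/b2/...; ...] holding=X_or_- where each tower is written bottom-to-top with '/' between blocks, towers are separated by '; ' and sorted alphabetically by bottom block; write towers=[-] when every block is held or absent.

towers=[A; B/D; C; E; F] holding=-

step 1 (pickup(D)): towers=[B; C; E/A; F] holding=D
step 2 (stack(D, B)): towers=[B/D; C; E/A; F] holding=-
step 3 (unstack(A, E)): towers=[B/D; C; E; F] holding=A
step 4 (putdown(A)): towers=[A; B/D; C; E; F] holding=-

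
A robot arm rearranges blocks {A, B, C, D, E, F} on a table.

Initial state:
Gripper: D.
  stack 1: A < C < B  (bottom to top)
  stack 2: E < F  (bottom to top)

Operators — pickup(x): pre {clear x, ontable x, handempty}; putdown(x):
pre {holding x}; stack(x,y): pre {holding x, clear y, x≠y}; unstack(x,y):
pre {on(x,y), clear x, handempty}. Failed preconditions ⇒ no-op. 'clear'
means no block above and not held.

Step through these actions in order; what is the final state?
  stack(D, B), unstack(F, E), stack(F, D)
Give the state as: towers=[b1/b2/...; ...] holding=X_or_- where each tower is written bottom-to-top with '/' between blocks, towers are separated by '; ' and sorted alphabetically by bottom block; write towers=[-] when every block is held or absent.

towers=[A/C/B/D/F; E] holding=-

step 1 (stack(D, B)): towers=[A/C/B/D; E/F] holding=-
step 2 (unstack(F, E)): towers=[A/C/B/D; E] holding=F
step 3 (stack(F, D)): towers=[A/C/B/D/F; E] holding=-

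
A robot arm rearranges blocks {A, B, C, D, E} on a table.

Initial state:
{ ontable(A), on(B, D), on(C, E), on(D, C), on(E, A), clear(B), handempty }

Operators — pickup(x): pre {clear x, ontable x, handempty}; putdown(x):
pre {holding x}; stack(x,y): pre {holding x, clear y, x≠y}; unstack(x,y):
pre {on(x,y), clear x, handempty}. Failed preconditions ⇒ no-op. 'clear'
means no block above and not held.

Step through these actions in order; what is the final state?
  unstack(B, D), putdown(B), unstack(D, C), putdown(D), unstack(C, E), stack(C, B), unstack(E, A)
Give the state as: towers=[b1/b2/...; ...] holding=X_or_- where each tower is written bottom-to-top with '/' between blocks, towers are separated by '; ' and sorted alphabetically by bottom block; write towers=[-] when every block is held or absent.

step 1 (unstack(B, D)): towers=[A/E/C/D] holding=B
step 2 (putdown(B)): towers=[A/E/C/D; B] holding=-
step 3 (unstack(D, C)): towers=[A/E/C; B] holding=D
step 4 (putdown(D)): towers=[A/E/C; B; D] holding=-
step 5 (unstack(C, E)): towers=[A/E; B; D] holding=C
step 6 (stack(C, B)): towers=[A/E; B/C; D] holding=-
step 7 (unstack(E, A)): towers=[A; B/C; D] holding=E

towers=[A; B/C; D] holding=E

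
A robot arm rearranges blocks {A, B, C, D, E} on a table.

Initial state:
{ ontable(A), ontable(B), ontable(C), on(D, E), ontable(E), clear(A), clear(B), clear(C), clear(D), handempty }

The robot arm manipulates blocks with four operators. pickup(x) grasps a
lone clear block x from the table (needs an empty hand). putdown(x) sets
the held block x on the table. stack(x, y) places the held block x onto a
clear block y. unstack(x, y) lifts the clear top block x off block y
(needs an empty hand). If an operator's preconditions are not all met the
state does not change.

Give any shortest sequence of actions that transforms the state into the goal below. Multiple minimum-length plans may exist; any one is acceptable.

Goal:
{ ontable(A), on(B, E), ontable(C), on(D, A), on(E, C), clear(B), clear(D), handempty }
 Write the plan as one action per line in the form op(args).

step 1 (unstack(D, E)): towers=[A; B; C; E] holding=D
step 2 (stack(D, A)): towers=[A/D; B; C; E] holding=-
step 3 (pickup(E)): towers=[A/D; B; C] holding=E
step 4 (stack(E, C)): towers=[A/D; B; C/E] holding=-
step 5 (pickup(B)): towers=[A/D; C/E] holding=B
step 6 (stack(B, E)): towers=[A/D; C/E/B] holding=-
goal check: towers=[A/D; C/E/B] holding=- — reached (length 6, optimal by BFS)

unstack(D, E)
stack(D, A)
pickup(E)
stack(E, C)
pickup(B)
stack(B, E)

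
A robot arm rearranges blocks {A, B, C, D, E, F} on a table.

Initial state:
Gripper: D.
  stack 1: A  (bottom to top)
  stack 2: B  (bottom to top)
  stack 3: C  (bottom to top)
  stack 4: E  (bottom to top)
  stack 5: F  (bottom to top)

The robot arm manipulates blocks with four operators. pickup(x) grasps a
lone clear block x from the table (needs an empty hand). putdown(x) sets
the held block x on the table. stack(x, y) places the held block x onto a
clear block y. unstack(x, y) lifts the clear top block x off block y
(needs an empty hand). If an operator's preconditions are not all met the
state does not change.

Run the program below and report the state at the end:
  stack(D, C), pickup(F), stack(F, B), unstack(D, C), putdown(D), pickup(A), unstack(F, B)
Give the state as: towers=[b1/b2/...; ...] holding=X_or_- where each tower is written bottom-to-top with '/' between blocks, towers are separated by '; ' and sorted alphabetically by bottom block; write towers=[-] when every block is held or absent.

step 1 (stack(D, C)): towers=[A; B; C/D; E; F] holding=-
step 2 (pickup(F)): towers=[A; B; C/D; E] holding=F
step 3 (stack(F, B)): towers=[A; B/F; C/D; E] holding=-
step 4 (unstack(D, C)): towers=[A; B/F; C; E] holding=D
step 5 (putdown(D)): towers=[A; B/F; C; D; E] holding=-
step 6 (pickup(A)): towers=[B/F; C; D; E] holding=A
step 7 (unstack(F, B)) [no-op]: towers=[B/F; C; D; E] holding=A

towers=[B/F; C; D; E] holding=A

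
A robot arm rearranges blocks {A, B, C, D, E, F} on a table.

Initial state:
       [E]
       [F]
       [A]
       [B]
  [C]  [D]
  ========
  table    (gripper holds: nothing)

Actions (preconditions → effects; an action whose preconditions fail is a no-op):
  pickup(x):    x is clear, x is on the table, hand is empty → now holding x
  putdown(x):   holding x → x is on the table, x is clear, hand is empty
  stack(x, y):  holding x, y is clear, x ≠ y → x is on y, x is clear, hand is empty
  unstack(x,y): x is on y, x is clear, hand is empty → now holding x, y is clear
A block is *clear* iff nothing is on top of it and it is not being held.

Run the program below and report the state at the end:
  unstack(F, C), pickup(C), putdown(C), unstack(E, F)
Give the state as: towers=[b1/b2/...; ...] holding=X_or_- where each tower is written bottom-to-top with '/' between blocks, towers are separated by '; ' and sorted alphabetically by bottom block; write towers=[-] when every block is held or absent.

step 1 (unstack(F, C)) [no-op]: towers=[C; D/B/A/F/E] holding=-
step 2 (pickup(C)): towers=[D/B/A/F/E] holding=C
step 3 (putdown(C)): towers=[C; D/B/A/F/E] holding=-
step 4 (unstack(E, F)): towers=[C; D/B/A/F] holding=E

towers=[C; D/B/A/F] holding=E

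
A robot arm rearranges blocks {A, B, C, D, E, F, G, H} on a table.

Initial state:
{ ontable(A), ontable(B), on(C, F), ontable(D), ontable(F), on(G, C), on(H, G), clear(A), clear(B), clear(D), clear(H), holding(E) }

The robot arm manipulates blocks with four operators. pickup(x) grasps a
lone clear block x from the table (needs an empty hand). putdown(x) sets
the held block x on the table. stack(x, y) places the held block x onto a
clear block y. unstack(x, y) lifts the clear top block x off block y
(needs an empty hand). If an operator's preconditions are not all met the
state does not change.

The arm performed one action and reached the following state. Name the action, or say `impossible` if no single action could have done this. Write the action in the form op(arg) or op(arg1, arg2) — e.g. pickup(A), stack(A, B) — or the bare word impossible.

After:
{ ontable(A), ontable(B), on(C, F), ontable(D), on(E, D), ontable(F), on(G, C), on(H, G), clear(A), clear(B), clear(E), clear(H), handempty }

target: towers=[A; B; D/E; F/C/G/H] holding=-
        putdown(E) → towers=[A; B; D; E; F/C/G/H] holding=-
       stack(E, A) → towers=[A/E; B; D; F/C/G/H] holding=-
       stack(E, H) → towers=[A; B; D; F/C/G/H/E] holding=-
       stack(E, B) → towers=[A; B/E; D; F/C/G/H] holding=-
       stack(E, D) → towers=[A; B; D/E; F/C/G/H] holding=-  ← match

stack(E, D)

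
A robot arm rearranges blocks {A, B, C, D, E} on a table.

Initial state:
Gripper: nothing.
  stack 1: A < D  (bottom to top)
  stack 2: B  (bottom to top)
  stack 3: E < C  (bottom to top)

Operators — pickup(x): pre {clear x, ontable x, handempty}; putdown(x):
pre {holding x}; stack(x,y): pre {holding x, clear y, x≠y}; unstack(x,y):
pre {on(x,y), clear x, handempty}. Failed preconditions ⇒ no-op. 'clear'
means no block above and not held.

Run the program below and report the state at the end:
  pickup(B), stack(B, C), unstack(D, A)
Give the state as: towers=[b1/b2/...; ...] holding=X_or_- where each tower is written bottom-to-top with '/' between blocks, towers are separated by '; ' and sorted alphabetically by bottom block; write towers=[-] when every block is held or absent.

towers=[A; E/C/B] holding=D

step 1 (pickup(B)): towers=[A/D; E/C] holding=B
step 2 (stack(B, C)): towers=[A/D; E/C/B] holding=-
step 3 (unstack(D, A)): towers=[A; E/C/B] holding=D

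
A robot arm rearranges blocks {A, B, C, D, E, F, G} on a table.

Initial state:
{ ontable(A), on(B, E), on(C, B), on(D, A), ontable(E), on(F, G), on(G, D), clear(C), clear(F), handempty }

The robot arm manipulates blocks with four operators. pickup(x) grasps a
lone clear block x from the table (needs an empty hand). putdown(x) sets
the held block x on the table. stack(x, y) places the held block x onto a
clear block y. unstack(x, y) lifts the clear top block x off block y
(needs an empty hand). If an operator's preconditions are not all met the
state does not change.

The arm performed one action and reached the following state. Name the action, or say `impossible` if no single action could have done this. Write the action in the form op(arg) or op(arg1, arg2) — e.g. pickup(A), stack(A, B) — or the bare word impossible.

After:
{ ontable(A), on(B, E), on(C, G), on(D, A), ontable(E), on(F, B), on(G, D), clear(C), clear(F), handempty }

target: towers=[A/D/G/C; E/B/F] holding=-
     unstack(F, G) → towers=[A/D/G; E/B/C] holding=F
     unstack(C, B) → towers=[A/D/G/F; E/B] holding=C
none of the 2 applicable actions match → impossible

impossible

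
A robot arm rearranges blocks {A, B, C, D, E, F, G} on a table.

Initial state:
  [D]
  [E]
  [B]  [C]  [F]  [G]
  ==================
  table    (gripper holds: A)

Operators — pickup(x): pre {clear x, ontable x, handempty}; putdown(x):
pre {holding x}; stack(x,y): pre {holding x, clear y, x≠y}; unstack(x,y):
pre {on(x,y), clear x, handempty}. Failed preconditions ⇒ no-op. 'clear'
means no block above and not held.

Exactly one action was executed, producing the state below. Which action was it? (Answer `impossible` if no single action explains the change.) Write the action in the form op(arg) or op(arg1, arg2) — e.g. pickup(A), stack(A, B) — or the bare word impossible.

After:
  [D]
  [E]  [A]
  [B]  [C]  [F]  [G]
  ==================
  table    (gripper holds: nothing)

target: towers=[B/E/D; C/A; F; G] holding=-
        putdown(A) → towers=[A; B/E/D; C; F; G] holding=-
       stack(A, F) → towers=[B/E/D; C; F/A; G] holding=-
       stack(A, G) → towers=[B/E/D; C; F; G/A] holding=-
       stack(A, D) → towers=[B/E/D/A; C; F; G] holding=-
       stack(A, C) → towers=[B/E/D; C/A; F; G] holding=-  ← match

stack(A, C)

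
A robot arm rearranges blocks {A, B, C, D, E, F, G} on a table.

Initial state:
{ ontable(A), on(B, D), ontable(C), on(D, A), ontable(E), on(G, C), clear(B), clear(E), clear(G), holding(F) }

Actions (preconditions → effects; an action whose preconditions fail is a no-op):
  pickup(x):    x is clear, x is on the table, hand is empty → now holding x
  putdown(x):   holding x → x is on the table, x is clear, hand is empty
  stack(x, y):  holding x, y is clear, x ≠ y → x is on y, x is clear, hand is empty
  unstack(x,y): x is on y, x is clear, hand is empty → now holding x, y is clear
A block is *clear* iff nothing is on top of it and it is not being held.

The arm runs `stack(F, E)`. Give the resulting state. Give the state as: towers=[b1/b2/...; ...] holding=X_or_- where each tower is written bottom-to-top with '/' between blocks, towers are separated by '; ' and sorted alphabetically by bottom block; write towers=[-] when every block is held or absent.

towers=[A/D/B; C/G; E/F] holding=-

before: towers=[A/D/B; C/G; E] holding=F
pre[stack(F, E)]: holding(F) ✓, clear(E) ✓, F≠E ✓
all met → apply stack(F, E)
after:  towers=[A/D/B; C/G; E/F] holding=-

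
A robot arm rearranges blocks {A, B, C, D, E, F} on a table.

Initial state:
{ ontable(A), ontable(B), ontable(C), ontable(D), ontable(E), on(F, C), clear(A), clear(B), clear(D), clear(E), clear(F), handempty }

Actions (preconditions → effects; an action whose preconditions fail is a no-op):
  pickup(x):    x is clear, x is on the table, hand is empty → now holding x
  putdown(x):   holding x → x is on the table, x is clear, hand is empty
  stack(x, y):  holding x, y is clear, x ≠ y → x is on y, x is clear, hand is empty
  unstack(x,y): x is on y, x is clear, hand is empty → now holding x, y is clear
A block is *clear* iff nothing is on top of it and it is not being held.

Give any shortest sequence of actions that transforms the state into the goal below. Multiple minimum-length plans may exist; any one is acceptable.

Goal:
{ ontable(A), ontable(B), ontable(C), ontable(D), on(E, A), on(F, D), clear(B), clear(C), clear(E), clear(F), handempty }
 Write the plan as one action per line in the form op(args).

unstack(F, C)
stack(F, D)
pickup(E)
stack(E, A)

step 1 (unstack(F, C)): towers=[A; B; C; D; E] holding=F
step 2 (stack(F, D)): towers=[A; B; C; D/F; E] holding=-
step 3 (pickup(E)): towers=[A; B; C; D/F] holding=E
step 4 (stack(E, A)): towers=[A/E; B; C; D/F] holding=-
goal check: towers=[A/E; B; C; D/F] holding=- — reached (length 4, optimal by BFS)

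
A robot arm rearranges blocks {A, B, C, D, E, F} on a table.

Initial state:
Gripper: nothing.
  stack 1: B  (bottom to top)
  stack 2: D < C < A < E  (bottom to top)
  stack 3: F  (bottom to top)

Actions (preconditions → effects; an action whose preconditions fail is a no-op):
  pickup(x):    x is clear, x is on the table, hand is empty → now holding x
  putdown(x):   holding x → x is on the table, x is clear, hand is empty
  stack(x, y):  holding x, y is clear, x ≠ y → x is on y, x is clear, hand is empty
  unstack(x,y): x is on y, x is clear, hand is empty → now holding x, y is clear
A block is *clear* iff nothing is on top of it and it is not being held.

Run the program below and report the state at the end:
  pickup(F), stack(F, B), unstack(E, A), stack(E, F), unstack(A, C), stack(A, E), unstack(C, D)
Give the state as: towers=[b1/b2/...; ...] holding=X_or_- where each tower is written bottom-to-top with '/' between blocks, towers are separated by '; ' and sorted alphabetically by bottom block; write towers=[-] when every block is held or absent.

towers=[B/F/E/A; D] holding=C

step 1 (pickup(F)): towers=[B; D/C/A/E] holding=F
step 2 (stack(F, B)): towers=[B/F; D/C/A/E] holding=-
step 3 (unstack(E, A)): towers=[B/F; D/C/A] holding=E
step 4 (stack(E, F)): towers=[B/F/E; D/C/A] holding=-
step 5 (unstack(A, C)): towers=[B/F/E; D/C] holding=A
step 6 (stack(A, E)): towers=[B/F/E/A; D/C] holding=-
step 7 (unstack(C, D)): towers=[B/F/E/A; D] holding=C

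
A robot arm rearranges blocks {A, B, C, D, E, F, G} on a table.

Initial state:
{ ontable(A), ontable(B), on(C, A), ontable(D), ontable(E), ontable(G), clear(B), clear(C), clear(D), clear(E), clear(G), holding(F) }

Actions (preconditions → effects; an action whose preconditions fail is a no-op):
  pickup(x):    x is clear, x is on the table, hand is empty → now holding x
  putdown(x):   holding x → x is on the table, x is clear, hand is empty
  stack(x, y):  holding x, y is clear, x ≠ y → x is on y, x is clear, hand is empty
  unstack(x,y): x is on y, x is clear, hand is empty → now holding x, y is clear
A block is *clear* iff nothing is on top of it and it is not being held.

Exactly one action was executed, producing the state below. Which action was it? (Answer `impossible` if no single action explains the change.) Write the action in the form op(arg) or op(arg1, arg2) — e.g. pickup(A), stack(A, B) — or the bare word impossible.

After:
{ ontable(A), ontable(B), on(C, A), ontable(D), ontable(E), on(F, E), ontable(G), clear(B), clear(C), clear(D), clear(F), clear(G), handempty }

target: towers=[A/C; B; D; E/F; G] holding=-
        putdown(F) → towers=[A/C; B; D; E; F; G] holding=-
       stack(F, B) → towers=[A/C; B/F; D; E; G] holding=-
       stack(F, G) → towers=[A/C; B; D; E; G/F] holding=-
       stack(F, D) → towers=[A/C; B; D/F; E; G] holding=-
       stack(F, E) → towers=[A/C; B; D; E/F; G] holding=-  ← match
       stack(F, C) → towers=[A/C/F; B; D; E; G] holding=-

stack(F, E)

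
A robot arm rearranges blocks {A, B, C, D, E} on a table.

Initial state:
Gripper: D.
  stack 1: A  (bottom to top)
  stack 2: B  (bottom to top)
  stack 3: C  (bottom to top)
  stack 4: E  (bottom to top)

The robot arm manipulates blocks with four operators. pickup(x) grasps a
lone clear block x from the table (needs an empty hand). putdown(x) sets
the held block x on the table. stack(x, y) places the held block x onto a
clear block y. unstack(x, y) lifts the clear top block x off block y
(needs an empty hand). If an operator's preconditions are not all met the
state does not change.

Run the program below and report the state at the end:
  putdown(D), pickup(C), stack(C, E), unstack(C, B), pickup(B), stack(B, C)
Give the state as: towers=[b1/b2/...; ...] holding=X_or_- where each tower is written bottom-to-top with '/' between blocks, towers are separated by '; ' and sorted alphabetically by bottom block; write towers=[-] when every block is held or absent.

step 1 (putdown(D)): towers=[A; B; C; D; E] holding=-
step 2 (pickup(C)): towers=[A; B; D; E] holding=C
step 3 (stack(C, E)): towers=[A; B; D; E/C] holding=-
step 4 (unstack(C, B)) [no-op]: towers=[A; B; D; E/C] holding=-
step 5 (pickup(B)): towers=[A; D; E/C] holding=B
step 6 (stack(B, C)): towers=[A; D; E/C/B] holding=-

towers=[A; D; E/C/B] holding=-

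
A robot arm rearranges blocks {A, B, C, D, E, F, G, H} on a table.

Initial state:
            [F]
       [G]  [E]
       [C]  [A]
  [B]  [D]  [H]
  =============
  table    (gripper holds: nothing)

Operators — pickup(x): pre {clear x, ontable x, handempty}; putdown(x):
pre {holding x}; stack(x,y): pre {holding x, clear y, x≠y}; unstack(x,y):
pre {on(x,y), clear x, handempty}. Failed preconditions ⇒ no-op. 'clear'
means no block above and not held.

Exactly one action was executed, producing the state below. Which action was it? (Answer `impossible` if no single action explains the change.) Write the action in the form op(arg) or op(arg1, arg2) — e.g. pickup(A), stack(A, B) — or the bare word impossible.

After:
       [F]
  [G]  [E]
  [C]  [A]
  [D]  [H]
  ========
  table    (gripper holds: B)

pickup(B)

target: towers=[D/C/G; H/A/E/F] holding=B
     unstack(G, C) → towers=[B; D/C; H/A/E/F] holding=G
         pickup(B) → towers=[D/C/G; H/A/E/F] holding=B  ← match
     unstack(F, E) → towers=[B; D/C/G; H/A/E] holding=F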